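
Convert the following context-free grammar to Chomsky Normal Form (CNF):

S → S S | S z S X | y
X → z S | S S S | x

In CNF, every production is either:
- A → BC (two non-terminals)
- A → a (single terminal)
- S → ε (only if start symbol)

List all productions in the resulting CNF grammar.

TZ → z; S → y; X → x; S → S S; S → S X0; X0 → TZ X1; X1 → S X; X → TZ S; X → S X2; X2 → S S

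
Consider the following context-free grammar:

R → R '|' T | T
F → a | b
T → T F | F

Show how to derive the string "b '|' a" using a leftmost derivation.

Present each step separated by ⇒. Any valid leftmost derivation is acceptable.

R ⇒ R '|' T ⇒ T '|' T ⇒ F '|' T ⇒ b '|' T ⇒ b '|' F ⇒ b '|' a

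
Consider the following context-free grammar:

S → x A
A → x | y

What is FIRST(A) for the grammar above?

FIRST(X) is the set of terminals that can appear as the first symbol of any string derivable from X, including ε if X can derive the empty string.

We compute FIRST(A) using the standard algorithm.
FIRST(A) = {x, y}
FIRST(S) = {x}
Therefore, FIRST(A) = {x, y}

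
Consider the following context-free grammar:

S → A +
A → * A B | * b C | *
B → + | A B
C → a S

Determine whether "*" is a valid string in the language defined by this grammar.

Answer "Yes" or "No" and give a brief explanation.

No - no valid derivation exists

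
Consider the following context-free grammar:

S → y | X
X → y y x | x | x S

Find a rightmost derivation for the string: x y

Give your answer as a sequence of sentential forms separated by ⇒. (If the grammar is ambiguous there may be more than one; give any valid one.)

S ⇒ X ⇒ x S ⇒ x y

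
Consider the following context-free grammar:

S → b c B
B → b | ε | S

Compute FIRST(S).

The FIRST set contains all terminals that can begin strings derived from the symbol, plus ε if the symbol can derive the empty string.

We compute FIRST(S) using the standard algorithm.
FIRST(B) = {b, ε}
FIRST(S) = {b}
Therefore, FIRST(S) = {b}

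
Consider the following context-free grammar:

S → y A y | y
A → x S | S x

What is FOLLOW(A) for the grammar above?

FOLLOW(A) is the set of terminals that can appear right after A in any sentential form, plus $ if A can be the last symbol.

We compute FOLLOW(A) using the standard algorithm.
FOLLOW(S) starts with {$}.
FIRST(A) = {x, y}
FIRST(S) = {y}
FOLLOW(A) = {y}
FOLLOW(S) = {$, x, y}
Therefore, FOLLOW(A) = {y}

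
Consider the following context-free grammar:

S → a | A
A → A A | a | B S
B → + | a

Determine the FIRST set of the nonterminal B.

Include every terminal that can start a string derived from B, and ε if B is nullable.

We compute FIRST(B) using the standard algorithm.
FIRST(A) = {+, a}
FIRST(B) = {+, a}
FIRST(S) = {+, a}
Therefore, FIRST(B) = {+, a}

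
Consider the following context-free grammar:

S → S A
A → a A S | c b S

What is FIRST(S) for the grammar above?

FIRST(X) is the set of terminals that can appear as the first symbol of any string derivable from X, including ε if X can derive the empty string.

We compute FIRST(S) using the standard algorithm.
FIRST(A) = {a, c}
FIRST(S) = {}
Therefore, FIRST(S) = {}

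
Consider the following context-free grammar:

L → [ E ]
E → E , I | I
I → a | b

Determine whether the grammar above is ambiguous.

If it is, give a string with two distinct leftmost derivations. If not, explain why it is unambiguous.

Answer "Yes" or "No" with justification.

No - the grammar is unambiguous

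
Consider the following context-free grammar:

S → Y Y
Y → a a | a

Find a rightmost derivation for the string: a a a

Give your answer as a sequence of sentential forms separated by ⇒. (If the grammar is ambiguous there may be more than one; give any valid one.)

S ⇒ Y Y ⇒ Y a a ⇒ a a a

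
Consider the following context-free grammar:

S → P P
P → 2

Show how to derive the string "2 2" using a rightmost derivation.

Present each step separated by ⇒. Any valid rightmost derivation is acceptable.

S ⇒ P P ⇒ P 2 ⇒ 2 2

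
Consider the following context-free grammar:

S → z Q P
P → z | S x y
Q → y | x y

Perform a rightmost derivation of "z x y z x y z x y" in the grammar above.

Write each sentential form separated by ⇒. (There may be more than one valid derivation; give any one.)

S ⇒ z Q P ⇒ z Q S x y ⇒ z Q z Q P x y ⇒ z Q z Q z x y ⇒ z Q z x y z x y ⇒ z x y z x y z x y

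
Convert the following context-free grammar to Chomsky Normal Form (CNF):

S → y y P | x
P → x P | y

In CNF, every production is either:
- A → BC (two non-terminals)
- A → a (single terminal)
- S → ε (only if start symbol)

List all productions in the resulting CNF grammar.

TY → y; S → x; TX → x; P → y; S → TY X0; X0 → TY P; P → TX P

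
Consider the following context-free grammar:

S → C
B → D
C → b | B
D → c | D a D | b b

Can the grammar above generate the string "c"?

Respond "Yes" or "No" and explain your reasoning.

Yes - a valid derivation exists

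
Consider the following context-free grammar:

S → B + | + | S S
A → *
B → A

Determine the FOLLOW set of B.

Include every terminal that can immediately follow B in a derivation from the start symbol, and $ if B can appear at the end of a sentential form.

We compute FOLLOW(B) using the standard algorithm.
FOLLOW(S) starts with {$}.
FIRST(A) = {*}
FIRST(B) = {*}
FIRST(S) = {*, +}
FOLLOW(A) = {+}
FOLLOW(B) = {+}
FOLLOW(S) = {$, *, +}
Therefore, FOLLOW(B) = {+}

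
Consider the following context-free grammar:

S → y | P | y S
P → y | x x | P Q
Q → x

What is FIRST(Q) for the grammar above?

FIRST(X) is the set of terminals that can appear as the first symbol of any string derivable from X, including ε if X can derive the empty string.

We compute FIRST(Q) using the standard algorithm.
FIRST(P) = {x, y}
FIRST(Q) = {x}
FIRST(S) = {x, y}
Therefore, FIRST(Q) = {x}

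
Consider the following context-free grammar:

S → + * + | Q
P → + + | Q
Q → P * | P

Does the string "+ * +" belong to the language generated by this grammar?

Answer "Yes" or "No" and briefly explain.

Yes - a valid derivation exists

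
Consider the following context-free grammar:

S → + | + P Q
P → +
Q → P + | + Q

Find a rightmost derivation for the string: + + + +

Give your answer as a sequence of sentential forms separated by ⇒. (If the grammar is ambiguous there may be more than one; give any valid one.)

S ⇒ + P Q ⇒ + P P + ⇒ + P + + ⇒ + + + +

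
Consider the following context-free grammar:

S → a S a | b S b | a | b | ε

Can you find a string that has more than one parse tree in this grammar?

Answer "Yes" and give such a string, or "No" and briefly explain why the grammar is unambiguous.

No - the grammar is unambiguous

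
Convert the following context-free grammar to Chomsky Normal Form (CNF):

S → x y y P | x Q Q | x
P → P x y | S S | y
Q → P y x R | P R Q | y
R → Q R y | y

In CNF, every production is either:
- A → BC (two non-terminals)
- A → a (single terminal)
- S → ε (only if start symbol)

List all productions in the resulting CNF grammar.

TX → x; TY → y; S → x; P → y; Q → y; R → y; S → TX X0; X0 → TY X1; X1 → TY P; S → TX X2; X2 → Q Q; P → P X3; X3 → TX TY; P → S S; Q → P X4; X4 → TY X5; X5 → TX R; Q → P X6; X6 → R Q; R → Q X7; X7 → R TY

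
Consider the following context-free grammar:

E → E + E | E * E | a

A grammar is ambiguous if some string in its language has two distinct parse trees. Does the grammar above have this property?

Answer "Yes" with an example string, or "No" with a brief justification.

Yes - the string 'a * a + a + a * a + a' has two distinct parse trees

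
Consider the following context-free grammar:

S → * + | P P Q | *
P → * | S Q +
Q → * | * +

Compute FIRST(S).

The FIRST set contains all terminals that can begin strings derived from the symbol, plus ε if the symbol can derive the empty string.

We compute FIRST(S) using the standard algorithm.
FIRST(P) = {*}
FIRST(Q) = {*}
FIRST(S) = {*}
Therefore, FIRST(S) = {*}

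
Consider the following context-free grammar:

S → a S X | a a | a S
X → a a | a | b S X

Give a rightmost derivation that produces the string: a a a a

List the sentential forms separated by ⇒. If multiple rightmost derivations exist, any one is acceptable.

S ⇒ a S X ⇒ a S a ⇒ a a a a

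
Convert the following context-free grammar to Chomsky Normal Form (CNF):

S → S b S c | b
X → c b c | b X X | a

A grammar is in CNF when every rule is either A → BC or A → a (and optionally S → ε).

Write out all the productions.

TB → b; TC → c; S → b; X → a; S → S X0; X0 → TB X1; X1 → S TC; X → TC X2; X2 → TB TC; X → TB X3; X3 → X X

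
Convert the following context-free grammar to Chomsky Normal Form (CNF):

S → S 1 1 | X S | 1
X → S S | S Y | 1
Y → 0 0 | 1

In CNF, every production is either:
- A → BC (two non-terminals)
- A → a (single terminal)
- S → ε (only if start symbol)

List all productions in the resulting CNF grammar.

T1 → 1; S → 1; X → 1; T0 → 0; Y → 1; S → S X0; X0 → T1 T1; S → X S; X → S S; X → S Y; Y → T0 T0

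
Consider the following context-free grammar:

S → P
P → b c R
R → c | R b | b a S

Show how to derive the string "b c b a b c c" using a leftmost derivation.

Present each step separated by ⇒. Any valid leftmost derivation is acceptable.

S ⇒ P ⇒ b c R ⇒ b c b a S ⇒ b c b a P ⇒ b c b a b c R ⇒ b c b a b c c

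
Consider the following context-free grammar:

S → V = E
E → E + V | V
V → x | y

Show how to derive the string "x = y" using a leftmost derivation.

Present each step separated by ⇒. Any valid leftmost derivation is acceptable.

S ⇒ V = E ⇒ x = E ⇒ x = V ⇒ x = y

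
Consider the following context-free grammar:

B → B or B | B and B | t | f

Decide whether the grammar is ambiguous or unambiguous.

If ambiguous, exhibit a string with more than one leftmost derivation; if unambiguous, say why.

Ambiguous - the string 'f and t and t or f' has two distinct leftmost derivations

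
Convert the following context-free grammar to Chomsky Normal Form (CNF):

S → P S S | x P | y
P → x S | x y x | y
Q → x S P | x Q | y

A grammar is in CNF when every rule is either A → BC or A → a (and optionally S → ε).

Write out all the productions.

TX → x; S → y; TY → y; P → y; Q → y; S → P X0; X0 → S S; S → TX P; P → TX S; P → TX X1; X1 → TY TX; Q → TX X2; X2 → S P; Q → TX Q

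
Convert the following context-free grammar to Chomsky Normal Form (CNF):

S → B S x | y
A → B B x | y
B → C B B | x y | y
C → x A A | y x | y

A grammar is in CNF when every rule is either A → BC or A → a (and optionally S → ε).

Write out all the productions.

TX → x; S → y; A → y; TY → y; B → y; C → y; S → B X0; X0 → S TX; A → B X1; X1 → B TX; B → C X2; X2 → B B; B → TX TY; C → TX X3; X3 → A A; C → TY TX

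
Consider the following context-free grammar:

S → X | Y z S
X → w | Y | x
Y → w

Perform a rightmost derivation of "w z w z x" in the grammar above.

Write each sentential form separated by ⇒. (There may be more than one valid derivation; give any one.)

S ⇒ Y z S ⇒ Y z Y z S ⇒ Y z Y z X ⇒ Y z Y z x ⇒ Y z w z x ⇒ w z w z x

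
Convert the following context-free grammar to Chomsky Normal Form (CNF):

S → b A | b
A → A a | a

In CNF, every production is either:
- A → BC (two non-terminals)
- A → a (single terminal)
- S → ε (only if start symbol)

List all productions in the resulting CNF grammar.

TB → b; S → b; TA → a; A → a; S → TB A; A → A TA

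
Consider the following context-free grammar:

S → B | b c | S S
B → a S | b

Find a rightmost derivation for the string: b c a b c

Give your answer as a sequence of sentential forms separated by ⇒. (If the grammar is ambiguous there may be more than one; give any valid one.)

S ⇒ S S ⇒ S B ⇒ S a S ⇒ S a b c ⇒ b c a b c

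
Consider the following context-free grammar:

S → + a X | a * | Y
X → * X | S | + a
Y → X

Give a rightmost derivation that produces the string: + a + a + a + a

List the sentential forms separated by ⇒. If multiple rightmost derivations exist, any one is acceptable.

S ⇒ + a X ⇒ + a S ⇒ + a + a X ⇒ + a + a S ⇒ + a + a + a X ⇒ + a + a + a + a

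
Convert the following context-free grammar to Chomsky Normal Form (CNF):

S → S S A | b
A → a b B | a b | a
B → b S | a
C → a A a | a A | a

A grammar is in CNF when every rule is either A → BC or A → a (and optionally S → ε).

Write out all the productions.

S → b; TA → a; TB → b; A → a; B → a; C → a; S → S X0; X0 → S A; A → TA X1; X1 → TB B; A → TA TB; B → TB S; C → TA X2; X2 → A TA; C → TA A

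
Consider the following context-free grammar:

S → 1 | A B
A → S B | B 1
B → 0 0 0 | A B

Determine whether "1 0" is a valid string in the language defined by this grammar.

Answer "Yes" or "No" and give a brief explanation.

No - no valid derivation exists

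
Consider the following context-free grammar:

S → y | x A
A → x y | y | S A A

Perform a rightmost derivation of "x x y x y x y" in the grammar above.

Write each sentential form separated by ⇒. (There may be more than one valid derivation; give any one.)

S ⇒ x A ⇒ x S A A ⇒ x S A x y ⇒ x S x y x y ⇒ x x A x y x y ⇒ x x y x y x y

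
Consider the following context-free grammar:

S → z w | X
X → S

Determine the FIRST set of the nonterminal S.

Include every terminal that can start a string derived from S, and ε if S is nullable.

We compute FIRST(S) using the standard algorithm.
FIRST(S) = {z}
FIRST(X) = {z}
Therefore, FIRST(S) = {z}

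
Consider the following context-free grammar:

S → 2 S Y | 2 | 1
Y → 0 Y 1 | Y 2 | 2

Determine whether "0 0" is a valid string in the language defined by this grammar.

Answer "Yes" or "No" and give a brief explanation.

No - no valid derivation exists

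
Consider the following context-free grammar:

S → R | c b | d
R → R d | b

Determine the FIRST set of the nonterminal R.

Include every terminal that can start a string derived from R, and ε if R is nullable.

We compute FIRST(R) using the standard algorithm.
FIRST(R) = {b}
FIRST(S) = {b, c, d}
Therefore, FIRST(R) = {b}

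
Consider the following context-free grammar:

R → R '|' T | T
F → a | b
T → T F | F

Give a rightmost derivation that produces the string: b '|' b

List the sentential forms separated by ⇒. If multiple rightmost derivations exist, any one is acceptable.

R ⇒ R '|' T ⇒ R '|' F ⇒ R '|' b ⇒ T '|' b ⇒ F '|' b ⇒ b '|' b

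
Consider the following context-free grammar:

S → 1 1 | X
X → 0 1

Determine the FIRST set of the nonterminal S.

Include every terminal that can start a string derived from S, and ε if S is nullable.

We compute FIRST(S) using the standard algorithm.
FIRST(S) = {0, 1}
FIRST(X) = {0}
Therefore, FIRST(S) = {0, 1}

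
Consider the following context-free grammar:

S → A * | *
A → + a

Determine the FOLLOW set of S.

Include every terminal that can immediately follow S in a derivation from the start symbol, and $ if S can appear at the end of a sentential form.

We compute FOLLOW(S) using the standard algorithm.
FOLLOW(S) starts with {$}.
FIRST(A) = {+}
FIRST(S) = {*, +}
FOLLOW(A) = {*}
FOLLOW(S) = {$}
Therefore, FOLLOW(S) = {$}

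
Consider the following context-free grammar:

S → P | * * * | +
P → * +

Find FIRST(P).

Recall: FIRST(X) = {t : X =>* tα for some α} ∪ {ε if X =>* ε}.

We compute FIRST(P) using the standard algorithm.
FIRST(P) = {*}
FIRST(S) = {*, +}
Therefore, FIRST(P) = {*}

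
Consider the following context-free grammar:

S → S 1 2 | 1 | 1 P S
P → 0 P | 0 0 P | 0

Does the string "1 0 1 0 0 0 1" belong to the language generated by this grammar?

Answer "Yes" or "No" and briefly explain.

Yes - a valid derivation exists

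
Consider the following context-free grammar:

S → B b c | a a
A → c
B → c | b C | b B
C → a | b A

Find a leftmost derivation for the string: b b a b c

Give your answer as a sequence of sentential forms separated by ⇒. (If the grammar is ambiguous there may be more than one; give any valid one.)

S ⇒ B b c ⇒ b B b c ⇒ b b C b c ⇒ b b a b c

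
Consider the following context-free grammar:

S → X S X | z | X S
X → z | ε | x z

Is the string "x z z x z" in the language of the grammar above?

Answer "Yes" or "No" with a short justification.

Yes - a valid derivation exists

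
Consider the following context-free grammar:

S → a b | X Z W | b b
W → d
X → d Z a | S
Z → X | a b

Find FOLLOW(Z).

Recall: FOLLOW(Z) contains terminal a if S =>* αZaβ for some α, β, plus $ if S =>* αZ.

We compute FOLLOW(Z) using the standard algorithm.
FOLLOW(S) starts with {$}.
FIRST(S) = {a, b, d}
FIRST(W) = {d}
FIRST(X) = {a, b, d}
FIRST(Z) = {a, b, d}
FOLLOW(S) = {$, a, b, d}
FOLLOW(W) = {$, a, b, d}
FOLLOW(X) = {a, b, d}
FOLLOW(Z) = {a, d}
Therefore, FOLLOW(Z) = {a, d}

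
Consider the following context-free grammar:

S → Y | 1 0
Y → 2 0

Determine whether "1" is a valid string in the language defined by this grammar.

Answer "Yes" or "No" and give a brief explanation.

No - no valid derivation exists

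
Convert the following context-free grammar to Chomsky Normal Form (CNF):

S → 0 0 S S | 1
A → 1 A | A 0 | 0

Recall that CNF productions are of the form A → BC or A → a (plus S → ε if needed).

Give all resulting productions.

T0 → 0; S → 1; T1 → 1; A → 0; S → T0 X0; X0 → T0 X1; X1 → S S; A → T1 A; A → A T0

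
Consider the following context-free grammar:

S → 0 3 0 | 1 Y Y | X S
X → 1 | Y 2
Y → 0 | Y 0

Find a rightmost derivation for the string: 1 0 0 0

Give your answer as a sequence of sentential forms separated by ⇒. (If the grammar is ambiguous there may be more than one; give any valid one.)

S ⇒ 1 Y Y ⇒ 1 Y 0 ⇒ 1 Y 0 0 ⇒ 1 0 0 0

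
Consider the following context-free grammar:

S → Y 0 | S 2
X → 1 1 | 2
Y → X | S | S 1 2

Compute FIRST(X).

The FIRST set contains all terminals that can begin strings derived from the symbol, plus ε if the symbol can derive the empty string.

We compute FIRST(X) using the standard algorithm.
FIRST(S) = {1, 2}
FIRST(X) = {1, 2}
FIRST(Y) = {1, 2}
Therefore, FIRST(X) = {1, 2}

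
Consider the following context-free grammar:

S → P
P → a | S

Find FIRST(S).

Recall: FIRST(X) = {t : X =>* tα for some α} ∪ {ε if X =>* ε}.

We compute FIRST(S) using the standard algorithm.
FIRST(P) = {a}
FIRST(S) = {a}
Therefore, FIRST(S) = {a}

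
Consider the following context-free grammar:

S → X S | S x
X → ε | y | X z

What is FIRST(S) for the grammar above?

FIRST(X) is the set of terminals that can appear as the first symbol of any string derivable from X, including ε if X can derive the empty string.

We compute FIRST(S) using the standard algorithm.
FIRST(S) = {y, z}
FIRST(X) = {y, z, ε}
Therefore, FIRST(S) = {y, z}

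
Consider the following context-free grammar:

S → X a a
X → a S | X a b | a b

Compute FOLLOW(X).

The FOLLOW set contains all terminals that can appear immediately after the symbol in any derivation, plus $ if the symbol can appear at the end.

We compute FOLLOW(X) using the standard algorithm.
FOLLOW(S) starts with {$}.
FIRST(S) = {a}
FIRST(X) = {a}
FOLLOW(S) = {$, a}
FOLLOW(X) = {a}
Therefore, FOLLOW(X) = {a}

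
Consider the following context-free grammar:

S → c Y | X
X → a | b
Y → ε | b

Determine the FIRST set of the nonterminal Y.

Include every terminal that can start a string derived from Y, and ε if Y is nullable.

We compute FIRST(Y) using the standard algorithm.
FIRST(S) = {a, b, c}
FIRST(X) = {a, b}
FIRST(Y) = {b, ε}
Therefore, FIRST(Y) = {b, ε}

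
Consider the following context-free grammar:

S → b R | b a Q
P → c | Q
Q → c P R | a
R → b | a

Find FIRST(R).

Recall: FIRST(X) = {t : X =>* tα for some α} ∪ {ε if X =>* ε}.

We compute FIRST(R) using the standard algorithm.
FIRST(P) = {a, c}
FIRST(Q) = {a, c}
FIRST(R) = {a, b}
FIRST(S) = {b}
Therefore, FIRST(R) = {a, b}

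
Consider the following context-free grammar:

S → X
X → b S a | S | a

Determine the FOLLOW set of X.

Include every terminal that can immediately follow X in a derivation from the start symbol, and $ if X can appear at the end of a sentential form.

We compute FOLLOW(X) using the standard algorithm.
FOLLOW(S) starts with {$}.
FIRST(S) = {a, b}
FIRST(X) = {a, b}
FOLLOW(S) = {$, a}
FOLLOW(X) = {$, a}
Therefore, FOLLOW(X) = {$, a}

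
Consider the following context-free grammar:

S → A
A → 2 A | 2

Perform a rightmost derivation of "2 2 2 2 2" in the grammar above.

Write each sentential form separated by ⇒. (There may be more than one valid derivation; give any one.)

S ⇒ A ⇒ 2 A ⇒ 2 2 A ⇒ 2 2 2 A ⇒ 2 2 2 2 A ⇒ 2 2 2 2 2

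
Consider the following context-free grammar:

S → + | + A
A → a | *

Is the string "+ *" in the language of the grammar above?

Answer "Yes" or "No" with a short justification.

Yes - a valid derivation exists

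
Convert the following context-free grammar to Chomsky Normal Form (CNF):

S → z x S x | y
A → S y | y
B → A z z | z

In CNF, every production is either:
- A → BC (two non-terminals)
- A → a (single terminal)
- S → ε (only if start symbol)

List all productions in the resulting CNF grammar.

TZ → z; TX → x; S → y; TY → y; A → y; B → z; S → TZ X0; X0 → TX X1; X1 → S TX; A → S TY; B → A X2; X2 → TZ TZ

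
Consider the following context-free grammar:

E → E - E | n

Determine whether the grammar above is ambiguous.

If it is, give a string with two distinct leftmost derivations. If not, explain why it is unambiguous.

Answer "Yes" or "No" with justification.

Yes - the string 'n - n - n' has two distinct leftmost derivations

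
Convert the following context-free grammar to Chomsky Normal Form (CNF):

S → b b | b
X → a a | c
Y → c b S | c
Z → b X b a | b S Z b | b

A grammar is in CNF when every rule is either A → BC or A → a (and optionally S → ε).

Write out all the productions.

TB → b; S → b; TA → a; X → c; TC → c; Y → c; Z → b; S → TB TB; X → TA TA; Y → TC X0; X0 → TB S; Z → TB X1; X1 → X X2; X2 → TB TA; Z → TB X3; X3 → S X4; X4 → Z TB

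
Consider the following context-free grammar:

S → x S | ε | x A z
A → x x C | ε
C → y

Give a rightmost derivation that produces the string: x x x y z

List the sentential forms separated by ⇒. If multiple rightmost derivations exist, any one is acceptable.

S ⇒ x A z ⇒ x x x C z ⇒ x x x y z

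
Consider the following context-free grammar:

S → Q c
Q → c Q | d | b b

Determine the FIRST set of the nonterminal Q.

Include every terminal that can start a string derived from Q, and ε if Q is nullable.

We compute FIRST(Q) using the standard algorithm.
FIRST(Q) = {b, c, d}
FIRST(S) = {b, c, d}
Therefore, FIRST(Q) = {b, c, d}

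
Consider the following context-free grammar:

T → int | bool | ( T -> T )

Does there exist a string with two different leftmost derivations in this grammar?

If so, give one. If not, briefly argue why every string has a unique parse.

No - every string in the language has a unique leftmost derivation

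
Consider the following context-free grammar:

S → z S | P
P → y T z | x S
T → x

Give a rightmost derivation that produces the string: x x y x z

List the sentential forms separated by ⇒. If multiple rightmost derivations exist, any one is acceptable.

S ⇒ P ⇒ x S ⇒ x P ⇒ x x S ⇒ x x P ⇒ x x y T z ⇒ x x y x z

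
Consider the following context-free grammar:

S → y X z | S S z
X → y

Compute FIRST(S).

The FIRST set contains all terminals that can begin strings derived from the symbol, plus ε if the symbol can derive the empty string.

We compute FIRST(S) using the standard algorithm.
FIRST(S) = {y}
FIRST(X) = {y}
Therefore, FIRST(S) = {y}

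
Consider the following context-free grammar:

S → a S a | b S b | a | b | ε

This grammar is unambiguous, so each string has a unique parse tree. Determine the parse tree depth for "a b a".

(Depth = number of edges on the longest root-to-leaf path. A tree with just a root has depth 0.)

2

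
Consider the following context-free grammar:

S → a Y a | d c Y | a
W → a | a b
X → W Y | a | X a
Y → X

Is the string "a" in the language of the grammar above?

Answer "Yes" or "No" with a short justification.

Yes - a valid derivation exists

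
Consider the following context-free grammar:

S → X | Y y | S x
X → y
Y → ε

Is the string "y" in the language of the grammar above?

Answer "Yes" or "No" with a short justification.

Yes - a valid derivation exists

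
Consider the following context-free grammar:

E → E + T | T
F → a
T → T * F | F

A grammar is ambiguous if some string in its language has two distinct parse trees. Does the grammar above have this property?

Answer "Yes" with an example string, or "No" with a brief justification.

No - the grammar is unambiguous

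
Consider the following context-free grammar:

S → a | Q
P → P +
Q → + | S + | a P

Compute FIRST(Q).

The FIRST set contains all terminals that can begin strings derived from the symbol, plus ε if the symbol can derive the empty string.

We compute FIRST(Q) using the standard algorithm.
FIRST(P) = {}
FIRST(Q) = {+, a}
FIRST(S) = {+, a}
Therefore, FIRST(Q) = {+, a}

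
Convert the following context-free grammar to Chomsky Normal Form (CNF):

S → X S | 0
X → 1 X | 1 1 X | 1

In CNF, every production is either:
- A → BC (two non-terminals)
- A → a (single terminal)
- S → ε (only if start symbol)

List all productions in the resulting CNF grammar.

S → 0; T1 → 1; X → 1; S → X S; X → T1 X; X → T1 X0; X0 → T1 X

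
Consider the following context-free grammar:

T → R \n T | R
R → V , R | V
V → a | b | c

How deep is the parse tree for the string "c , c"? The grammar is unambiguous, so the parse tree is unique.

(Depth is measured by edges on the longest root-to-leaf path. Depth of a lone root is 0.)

4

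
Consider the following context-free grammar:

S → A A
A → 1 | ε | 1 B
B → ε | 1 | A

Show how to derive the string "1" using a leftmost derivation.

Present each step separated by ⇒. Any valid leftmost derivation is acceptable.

S ⇒ A A ⇒ A ⇒ 1 B ⇒ 1 A ⇒ 1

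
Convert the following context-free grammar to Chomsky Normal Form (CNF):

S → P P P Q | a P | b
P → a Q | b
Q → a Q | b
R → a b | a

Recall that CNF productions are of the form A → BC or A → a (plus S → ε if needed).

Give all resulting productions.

TA → a; S → b; P → b; Q → b; TB → b; R → a; S → P X0; X0 → P X1; X1 → P Q; S → TA P; P → TA Q; Q → TA Q; R → TA TB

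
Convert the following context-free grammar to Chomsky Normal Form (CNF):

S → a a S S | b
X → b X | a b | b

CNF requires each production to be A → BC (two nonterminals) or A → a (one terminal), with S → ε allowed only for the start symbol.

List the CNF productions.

TA → a; S → b; TB → b; X → b; S → TA X0; X0 → TA X1; X1 → S S; X → TB X; X → TA TB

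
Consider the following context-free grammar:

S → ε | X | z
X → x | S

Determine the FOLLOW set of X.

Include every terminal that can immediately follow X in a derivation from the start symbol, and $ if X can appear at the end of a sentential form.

We compute FOLLOW(X) using the standard algorithm.
FOLLOW(S) starts with {$}.
FIRST(S) = {x, z, ε}
FIRST(X) = {x, z, ε}
FOLLOW(S) = {$}
FOLLOW(X) = {$}
Therefore, FOLLOW(X) = {$}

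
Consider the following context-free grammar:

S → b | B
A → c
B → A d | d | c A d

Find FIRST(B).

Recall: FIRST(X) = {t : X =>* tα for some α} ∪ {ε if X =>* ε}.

We compute FIRST(B) using the standard algorithm.
FIRST(A) = {c}
FIRST(B) = {c, d}
FIRST(S) = {b, c, d}
Therefore, FIRST(B) = {c, d}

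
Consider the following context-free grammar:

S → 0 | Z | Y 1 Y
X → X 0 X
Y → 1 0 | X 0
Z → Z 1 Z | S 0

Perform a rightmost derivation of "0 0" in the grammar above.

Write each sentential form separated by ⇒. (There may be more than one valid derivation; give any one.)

S ⇒ Z ⇒ S 0 ⇒ 0 0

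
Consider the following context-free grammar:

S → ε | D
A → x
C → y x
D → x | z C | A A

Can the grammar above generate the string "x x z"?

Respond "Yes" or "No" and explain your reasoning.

No - no valid derivation exists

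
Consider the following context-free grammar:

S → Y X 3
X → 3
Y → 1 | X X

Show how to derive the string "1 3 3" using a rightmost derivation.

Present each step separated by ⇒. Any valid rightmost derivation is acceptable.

S ⇒ Y X 3 ⇒ Y 3 3 ⇒ 1 3 3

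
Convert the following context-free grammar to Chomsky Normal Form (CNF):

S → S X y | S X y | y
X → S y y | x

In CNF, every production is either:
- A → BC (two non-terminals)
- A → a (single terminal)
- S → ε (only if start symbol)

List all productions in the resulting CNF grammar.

TY → y; S → y; X → x; S → S X0; X0 → X TY; S → S X1; X1 → X TY; X → S X2; X2 → TY TY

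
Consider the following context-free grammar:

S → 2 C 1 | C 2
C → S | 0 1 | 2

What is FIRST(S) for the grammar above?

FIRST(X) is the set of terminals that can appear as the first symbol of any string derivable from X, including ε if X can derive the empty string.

We compute FIRST(S) using the standard algorithm.
FIRST(C) = {0, 2}
FIRST(S) = {0, 2}
Therefore, FIRST(S) = {0, 2}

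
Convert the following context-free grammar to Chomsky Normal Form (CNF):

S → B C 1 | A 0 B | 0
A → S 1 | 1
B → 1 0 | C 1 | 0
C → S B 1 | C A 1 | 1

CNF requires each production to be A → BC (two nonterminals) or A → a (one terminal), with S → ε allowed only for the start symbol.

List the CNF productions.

T1 → 1; T0 → 0; S → 0; A → 1; B → 0; C → 1; S → B X0; X0 → C T1; S → A X1; X1 → T0 B; A → S T1; B → T1 T0; B → C T1; C → S X2; X2 → B T1; C → C X3; X3 → A T1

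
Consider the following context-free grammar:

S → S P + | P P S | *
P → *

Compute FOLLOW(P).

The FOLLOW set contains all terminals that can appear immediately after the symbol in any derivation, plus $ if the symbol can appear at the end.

We compute FOLLOW(P) using the standard algorithm.
FOLLOW(S) starts with {$}.
FIRST(P) = {*}
FIRST(S) = {*}
FOLLOW(P) = {*, +}
FOLLOW(S) = {$, *}
Therefore, FOLLOW(P) = {*, +}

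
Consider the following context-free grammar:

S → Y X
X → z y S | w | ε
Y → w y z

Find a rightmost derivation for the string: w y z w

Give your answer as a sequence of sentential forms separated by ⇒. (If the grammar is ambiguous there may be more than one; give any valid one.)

S ⇒ Y X ⇒ Y w ⇒ w y z w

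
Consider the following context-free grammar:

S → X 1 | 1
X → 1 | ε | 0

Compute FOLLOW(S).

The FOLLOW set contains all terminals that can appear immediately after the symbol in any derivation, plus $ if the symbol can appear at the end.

We compute FOLLOW(S) using the standard algorithm.
FOLLOW(S) starts with {$}.
FIRST(S) = {0, 1}
FIRST(X) = {0, 1, ε}
FOLLOW(S) = {$}
FOLLOW(X) = {1}
Therefore, FOLLOW(S) = {$}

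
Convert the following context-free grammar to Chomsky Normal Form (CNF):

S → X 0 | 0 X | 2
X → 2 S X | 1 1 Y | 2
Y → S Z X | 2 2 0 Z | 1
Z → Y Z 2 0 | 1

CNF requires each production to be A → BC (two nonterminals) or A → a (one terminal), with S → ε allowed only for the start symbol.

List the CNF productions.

T0 → 0; S → 2; T2 → 2; T1 → 1; X → 2; Y → 1; Z → 1; S → X T0; S → T0 X; X → T2 X0; X0 → S X; X → T1 X1; X1 → T1 Y; Y → S X2; X2 → Z X; Y → T2 X3; X3 → T2 X4; X4 → T0 Z; Z → Y X5; X5 → Z X6; X6 → T2 T0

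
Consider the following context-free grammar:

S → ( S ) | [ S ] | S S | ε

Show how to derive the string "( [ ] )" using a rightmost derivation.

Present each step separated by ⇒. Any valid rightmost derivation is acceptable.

S ⇒ ( S ) ⇒ ( [ S ] ) ⇒ ( [ ] )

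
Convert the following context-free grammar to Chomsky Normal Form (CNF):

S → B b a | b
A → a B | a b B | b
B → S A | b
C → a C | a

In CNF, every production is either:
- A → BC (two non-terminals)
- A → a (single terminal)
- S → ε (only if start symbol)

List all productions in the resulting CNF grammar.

TB → b; TA → a; S → b; A → b; B → b; C → a; S → B X0; X0 → TB TA; A → TA B; A → TA X1; X1 → TB B; B → S A; C → TA C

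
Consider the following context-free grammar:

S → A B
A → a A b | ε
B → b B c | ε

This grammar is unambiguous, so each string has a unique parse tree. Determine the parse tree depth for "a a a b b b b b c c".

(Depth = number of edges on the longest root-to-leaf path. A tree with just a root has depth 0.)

5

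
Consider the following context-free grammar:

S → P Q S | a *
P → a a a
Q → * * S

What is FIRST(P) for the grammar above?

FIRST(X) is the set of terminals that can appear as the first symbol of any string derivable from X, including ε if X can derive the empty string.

We compute FIRST(P) using the standard algorithm.
FIRST(P) = {a}
FIRST(Q) = {*}
FIRST(S) = {a}
Therefore, FIRST(P) = {a}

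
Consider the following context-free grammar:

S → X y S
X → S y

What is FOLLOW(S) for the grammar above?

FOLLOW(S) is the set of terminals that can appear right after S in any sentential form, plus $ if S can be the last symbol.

We compute FOLLOW(S) using the standard algorithm.
FOLLOW(S) starts with {$}.
FIRST(S) = {}
FIRST(X) = {}
FOLLOW(S) = {$, y}
FOLLOW(X) = {y}
Therefore, FOLLOW(S) = {$, y}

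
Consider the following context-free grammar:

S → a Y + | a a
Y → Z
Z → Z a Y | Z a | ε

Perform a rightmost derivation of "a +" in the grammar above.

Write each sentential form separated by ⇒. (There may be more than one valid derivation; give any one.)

S ⇒ a Y + ⇒ a Z + ⇒ a +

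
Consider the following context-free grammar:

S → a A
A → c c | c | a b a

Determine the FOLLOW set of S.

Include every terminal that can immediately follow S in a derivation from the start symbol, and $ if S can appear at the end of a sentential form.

We compute FOLLOW(S) using the standard algorithm.
FOLLOW(S) starts with {$}.
FIRST(A) = {a, c}
FIRST(S) = {a}
FOLLOW(A) = {$}
FOLLOW(S) = {$}
Therefore, FOLLOW(S) = {$}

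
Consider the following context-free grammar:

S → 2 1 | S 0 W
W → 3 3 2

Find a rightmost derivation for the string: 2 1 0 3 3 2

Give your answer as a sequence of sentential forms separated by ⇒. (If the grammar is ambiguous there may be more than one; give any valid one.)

S ⇒ S 0 W ⇒ S 0 3 3 2 ⇒ 2 1 0 3 3 2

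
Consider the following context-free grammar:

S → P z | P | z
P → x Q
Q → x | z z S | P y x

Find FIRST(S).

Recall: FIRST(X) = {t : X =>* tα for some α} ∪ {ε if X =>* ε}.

We compute FIRST(S) using the standard algorithm.
FIRST(P) = {x}
FIRST(Q) = {x, z}
FIRST(S) = {x, z}
Therefore, FIRST(S) = {x, z}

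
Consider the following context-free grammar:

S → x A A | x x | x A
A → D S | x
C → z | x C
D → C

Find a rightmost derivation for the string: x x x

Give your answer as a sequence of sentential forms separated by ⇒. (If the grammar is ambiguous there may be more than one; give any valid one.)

S ⇒ x A A ⇒ x A x ⇒ x x x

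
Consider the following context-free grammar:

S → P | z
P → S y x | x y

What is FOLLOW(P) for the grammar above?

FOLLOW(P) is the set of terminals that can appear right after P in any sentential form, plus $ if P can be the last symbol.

We compute FOLLOW(P) using the standard algorithm.
FOLLOW(S) starts with {$}.
FIRST(P) = {x, z}
FIRST(S) = {x, z}
FOLLOW(P) = {$, y}
FOLLOW(S) = {$, y}
Therefore, FOLLOW(P) = {$, y}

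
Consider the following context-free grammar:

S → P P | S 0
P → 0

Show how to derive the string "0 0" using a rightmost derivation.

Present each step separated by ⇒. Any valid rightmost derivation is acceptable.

S ⇒ P P ⇒ P 0 ⇒ 0 0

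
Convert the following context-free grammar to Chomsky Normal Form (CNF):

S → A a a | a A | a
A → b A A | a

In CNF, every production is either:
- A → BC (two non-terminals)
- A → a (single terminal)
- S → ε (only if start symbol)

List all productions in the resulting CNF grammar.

TA → a; S → a; TB → b; A → a; S → A X0; X0 → TA TA; S → TA A; A → TB X1; X1 → A A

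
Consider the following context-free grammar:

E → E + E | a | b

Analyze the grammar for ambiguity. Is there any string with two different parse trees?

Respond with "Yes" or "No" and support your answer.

Yes - the string 'a + a + b + a' has two distinct parse trees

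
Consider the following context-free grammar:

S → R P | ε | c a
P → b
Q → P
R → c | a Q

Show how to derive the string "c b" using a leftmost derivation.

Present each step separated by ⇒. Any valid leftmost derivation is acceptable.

S ⇒ R P ⇒ c P ⇒ c b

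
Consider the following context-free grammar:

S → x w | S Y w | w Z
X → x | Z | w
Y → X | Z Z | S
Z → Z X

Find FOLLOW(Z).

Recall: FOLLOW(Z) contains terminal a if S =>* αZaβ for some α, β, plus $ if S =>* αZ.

We compute FOLLOW(Z) using the standard algorithm.
FOLLOW(S) starts with {$}.
FIRST(S) = {w, x}
FIRST(X) = {w, x}
FIRST(Y) = {w, x}
FIRST(Z) = {}
FOLLOW(S) = {$, w, x}
FOLLOW(X) = {$, w, x}
FOLLOW(Y) = {w}
FOLLOW(Z) = {$, w, x}
Therefore, FOLLOW(Z) = {$, w, x}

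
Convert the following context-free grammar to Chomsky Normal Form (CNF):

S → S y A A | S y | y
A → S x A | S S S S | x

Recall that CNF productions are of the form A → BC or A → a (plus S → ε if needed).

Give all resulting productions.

TY → y; S → y; TX → x; A → x; S → S X0; X0 → TY X1; X1 → A A; S → S TY; A → S X2; X2 → TX A; A → S X3; X3 → S X4; X4 → S S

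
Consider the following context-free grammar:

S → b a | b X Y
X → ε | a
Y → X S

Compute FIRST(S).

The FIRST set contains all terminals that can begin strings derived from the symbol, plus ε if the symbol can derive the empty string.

We compute FIRST(S) using the standard algorithm.
FIRST(S) = {b}
FIRST(X) = {a, ε}
FIRST(Y) = {a, b}
Therefore, FIRST(S) = {b}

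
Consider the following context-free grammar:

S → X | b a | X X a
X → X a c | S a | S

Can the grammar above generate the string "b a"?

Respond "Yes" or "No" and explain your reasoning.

Yes - a valid derivation exists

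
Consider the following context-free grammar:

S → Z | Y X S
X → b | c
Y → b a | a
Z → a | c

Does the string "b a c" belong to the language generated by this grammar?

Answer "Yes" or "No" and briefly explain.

No - no valid derivation exists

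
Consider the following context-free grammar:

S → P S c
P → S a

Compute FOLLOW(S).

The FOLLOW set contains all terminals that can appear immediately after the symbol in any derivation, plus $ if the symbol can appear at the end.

We compute FOLLOW(S) using the standard algorithm.
FOLLOW(S) starts with {$}.
FIRST(P) = {}
FIRST(S) = {}
FOLLOW(P) = {}
FOLLOW(S) = {$, a, c}
Therefore, FOLLOW(S) = {$, a, c}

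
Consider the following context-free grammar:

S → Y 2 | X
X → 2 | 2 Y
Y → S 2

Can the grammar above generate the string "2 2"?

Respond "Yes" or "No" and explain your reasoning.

No - no valid derivation exists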